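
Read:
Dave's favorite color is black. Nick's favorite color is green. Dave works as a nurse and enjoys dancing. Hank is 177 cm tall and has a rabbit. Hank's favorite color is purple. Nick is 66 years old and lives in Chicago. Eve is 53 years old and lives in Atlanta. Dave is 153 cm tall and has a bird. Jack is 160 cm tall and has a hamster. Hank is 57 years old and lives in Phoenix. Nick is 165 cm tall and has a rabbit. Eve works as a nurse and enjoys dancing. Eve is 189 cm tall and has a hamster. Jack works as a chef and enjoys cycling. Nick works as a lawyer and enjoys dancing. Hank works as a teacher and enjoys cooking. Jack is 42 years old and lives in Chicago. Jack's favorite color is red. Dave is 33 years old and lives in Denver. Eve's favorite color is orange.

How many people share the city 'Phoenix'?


Count: 1

1


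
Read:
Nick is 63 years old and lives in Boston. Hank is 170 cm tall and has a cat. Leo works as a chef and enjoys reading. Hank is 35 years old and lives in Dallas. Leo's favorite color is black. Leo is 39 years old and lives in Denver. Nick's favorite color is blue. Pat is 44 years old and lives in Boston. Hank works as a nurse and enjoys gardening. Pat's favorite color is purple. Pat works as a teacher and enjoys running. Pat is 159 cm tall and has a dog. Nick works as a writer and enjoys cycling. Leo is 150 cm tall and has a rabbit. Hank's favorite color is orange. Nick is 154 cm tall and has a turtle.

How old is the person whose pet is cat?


Person with pet=cat is Hank, age 35

35


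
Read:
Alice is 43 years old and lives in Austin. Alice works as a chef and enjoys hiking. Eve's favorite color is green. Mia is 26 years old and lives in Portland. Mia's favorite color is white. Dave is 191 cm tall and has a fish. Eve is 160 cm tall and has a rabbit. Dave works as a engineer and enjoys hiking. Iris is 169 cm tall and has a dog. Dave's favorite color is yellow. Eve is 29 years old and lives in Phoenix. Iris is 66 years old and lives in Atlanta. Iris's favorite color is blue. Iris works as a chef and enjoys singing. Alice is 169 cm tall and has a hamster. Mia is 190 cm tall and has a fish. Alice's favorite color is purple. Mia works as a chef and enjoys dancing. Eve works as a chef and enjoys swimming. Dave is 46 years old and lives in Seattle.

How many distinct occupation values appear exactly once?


Unique occupation values: 1

1


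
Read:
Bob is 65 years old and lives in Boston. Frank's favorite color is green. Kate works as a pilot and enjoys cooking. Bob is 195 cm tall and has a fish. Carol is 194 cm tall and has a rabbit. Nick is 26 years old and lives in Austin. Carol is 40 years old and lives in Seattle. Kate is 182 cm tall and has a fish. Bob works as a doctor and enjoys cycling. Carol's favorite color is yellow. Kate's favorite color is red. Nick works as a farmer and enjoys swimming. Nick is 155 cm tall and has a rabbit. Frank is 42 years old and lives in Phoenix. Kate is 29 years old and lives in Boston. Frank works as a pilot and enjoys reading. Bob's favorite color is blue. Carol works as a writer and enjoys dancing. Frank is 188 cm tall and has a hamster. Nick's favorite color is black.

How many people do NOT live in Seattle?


Not in Seattle: 4

4


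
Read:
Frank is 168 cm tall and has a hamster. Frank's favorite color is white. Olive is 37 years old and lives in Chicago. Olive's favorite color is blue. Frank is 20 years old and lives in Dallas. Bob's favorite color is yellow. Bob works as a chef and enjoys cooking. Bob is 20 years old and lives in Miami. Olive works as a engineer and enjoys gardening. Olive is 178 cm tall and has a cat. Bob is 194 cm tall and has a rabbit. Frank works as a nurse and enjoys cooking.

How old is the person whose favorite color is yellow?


Person with favorite color=yellow is Bob, age 20

20


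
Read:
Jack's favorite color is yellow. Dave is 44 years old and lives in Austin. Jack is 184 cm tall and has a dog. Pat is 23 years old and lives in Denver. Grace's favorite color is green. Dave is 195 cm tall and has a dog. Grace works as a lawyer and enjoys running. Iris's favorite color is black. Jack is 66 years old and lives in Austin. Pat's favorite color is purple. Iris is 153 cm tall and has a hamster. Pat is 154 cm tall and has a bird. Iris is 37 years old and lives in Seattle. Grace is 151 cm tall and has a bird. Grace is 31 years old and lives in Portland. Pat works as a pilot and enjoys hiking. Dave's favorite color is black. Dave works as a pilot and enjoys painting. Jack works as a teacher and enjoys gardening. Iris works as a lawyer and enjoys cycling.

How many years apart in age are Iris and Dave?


37 vs 44, diff = 7

7


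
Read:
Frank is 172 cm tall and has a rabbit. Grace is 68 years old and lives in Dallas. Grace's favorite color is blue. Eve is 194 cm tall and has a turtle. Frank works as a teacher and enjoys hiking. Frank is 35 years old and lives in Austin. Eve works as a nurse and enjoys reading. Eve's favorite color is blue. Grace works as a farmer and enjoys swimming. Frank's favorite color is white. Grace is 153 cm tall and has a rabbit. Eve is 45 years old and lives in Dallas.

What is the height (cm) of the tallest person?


Tallest: Eve at 194 cm

194


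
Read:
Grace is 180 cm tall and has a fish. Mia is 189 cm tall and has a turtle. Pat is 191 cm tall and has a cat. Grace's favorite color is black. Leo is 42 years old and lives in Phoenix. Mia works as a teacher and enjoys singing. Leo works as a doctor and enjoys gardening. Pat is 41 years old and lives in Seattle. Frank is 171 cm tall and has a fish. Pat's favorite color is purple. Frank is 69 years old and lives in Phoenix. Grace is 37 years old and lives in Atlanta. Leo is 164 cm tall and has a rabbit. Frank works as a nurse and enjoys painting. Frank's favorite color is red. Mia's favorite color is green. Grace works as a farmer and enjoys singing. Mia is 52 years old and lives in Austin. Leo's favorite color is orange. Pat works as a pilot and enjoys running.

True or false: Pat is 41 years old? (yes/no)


Pat is actually 41. yes

yes


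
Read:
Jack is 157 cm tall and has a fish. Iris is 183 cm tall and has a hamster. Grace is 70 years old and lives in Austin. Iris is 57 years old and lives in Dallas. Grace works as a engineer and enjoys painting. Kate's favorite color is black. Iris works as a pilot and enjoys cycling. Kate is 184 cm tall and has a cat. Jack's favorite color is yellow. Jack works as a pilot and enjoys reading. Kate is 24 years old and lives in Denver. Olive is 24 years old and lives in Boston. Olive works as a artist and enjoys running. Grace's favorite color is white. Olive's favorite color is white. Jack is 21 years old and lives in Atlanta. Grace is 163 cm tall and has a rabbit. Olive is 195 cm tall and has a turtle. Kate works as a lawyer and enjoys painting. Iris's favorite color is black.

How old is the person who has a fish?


Person with fish is Jack, age 21

21


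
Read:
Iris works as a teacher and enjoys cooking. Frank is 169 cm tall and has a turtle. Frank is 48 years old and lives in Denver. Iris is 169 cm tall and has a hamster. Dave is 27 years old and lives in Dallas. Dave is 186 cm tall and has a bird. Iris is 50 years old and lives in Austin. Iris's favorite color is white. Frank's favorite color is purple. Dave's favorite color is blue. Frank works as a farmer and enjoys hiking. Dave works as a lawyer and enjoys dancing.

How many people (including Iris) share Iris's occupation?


Iris is a teacher. Count = 1

1


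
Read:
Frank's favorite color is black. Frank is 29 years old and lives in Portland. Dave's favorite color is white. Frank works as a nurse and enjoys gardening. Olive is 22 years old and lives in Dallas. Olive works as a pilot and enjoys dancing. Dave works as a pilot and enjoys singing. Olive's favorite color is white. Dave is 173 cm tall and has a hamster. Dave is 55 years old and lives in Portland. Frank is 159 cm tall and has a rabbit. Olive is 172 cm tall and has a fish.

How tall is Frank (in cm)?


Frank is 159 cm tall

159


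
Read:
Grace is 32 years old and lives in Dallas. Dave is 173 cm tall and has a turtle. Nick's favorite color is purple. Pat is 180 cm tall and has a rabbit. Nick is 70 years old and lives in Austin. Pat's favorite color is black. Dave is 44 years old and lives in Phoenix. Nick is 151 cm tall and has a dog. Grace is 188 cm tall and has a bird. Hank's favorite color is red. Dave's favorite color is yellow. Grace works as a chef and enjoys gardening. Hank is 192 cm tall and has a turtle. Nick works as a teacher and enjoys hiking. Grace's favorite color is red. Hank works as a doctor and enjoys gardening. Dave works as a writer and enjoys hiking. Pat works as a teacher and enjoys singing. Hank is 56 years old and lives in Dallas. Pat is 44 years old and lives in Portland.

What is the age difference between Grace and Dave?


|32 - 44| = 12

12


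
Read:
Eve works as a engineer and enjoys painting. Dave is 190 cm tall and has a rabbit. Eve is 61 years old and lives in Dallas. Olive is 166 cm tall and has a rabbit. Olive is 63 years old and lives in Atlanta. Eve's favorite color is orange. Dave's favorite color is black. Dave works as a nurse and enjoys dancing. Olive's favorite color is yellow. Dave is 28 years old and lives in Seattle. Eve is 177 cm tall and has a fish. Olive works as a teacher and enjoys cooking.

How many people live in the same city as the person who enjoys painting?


Person with hobby painting is Eve, city Dallas. Count = 1

1


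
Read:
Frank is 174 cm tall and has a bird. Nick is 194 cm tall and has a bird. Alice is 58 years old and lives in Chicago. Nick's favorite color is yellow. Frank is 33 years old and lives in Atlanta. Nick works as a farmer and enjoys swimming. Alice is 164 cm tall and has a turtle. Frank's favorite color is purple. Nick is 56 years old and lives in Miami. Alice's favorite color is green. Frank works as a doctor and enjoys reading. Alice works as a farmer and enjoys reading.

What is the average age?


Sum=147, n=3, avg=49

49


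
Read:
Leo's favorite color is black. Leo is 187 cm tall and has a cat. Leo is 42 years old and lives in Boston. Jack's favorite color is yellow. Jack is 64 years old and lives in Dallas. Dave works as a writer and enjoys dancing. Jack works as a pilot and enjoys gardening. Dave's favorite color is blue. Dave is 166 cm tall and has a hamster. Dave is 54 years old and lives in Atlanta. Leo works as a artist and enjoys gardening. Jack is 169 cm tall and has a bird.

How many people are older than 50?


Filter: 2

2


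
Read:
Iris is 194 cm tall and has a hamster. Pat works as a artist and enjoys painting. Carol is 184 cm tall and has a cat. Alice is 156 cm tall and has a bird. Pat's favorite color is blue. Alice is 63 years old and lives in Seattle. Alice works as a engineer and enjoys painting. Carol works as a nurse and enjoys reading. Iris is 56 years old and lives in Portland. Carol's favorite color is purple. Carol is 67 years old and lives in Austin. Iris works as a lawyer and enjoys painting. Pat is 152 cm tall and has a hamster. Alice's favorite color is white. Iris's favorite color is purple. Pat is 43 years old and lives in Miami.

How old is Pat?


Pat is 43 years old

43


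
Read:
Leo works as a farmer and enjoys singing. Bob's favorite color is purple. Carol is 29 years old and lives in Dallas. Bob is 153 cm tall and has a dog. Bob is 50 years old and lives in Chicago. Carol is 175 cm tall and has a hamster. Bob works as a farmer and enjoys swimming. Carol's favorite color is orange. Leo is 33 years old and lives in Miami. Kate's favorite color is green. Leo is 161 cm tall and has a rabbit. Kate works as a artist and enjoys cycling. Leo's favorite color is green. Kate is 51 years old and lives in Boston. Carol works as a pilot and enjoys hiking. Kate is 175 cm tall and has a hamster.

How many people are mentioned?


People: Kate, Carol, Leo, Bob. Count = 4

4


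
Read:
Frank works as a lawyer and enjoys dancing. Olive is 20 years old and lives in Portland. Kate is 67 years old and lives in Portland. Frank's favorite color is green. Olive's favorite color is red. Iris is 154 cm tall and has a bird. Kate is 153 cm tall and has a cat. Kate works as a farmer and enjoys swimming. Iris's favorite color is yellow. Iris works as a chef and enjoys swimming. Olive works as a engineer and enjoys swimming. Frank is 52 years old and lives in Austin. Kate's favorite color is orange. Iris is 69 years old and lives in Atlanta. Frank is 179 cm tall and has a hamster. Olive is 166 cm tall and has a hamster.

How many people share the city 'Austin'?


Count: 1

1


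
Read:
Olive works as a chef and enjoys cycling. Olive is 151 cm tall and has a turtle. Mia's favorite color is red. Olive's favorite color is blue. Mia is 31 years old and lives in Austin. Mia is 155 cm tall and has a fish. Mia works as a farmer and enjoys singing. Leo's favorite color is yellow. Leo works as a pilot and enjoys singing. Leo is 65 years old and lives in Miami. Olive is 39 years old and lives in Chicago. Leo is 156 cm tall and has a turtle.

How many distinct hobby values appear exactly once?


Unique hobby values: 1

1


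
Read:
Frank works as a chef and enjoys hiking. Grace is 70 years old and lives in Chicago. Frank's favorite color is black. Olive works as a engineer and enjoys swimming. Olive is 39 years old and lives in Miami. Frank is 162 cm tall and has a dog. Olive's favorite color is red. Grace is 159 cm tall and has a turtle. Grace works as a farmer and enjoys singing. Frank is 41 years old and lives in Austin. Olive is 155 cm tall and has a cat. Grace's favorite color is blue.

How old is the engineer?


The engineer is Olive, age 39

39


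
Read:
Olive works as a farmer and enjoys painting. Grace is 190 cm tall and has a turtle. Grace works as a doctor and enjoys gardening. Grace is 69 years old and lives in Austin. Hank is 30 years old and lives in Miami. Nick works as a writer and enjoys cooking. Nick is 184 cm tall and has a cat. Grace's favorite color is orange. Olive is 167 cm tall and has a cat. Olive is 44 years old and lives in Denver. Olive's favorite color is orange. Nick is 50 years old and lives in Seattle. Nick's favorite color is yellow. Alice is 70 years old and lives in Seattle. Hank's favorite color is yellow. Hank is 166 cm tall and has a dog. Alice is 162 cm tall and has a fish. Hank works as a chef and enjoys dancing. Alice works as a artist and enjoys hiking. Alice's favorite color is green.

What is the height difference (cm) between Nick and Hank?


|184 - 166| = 18

18


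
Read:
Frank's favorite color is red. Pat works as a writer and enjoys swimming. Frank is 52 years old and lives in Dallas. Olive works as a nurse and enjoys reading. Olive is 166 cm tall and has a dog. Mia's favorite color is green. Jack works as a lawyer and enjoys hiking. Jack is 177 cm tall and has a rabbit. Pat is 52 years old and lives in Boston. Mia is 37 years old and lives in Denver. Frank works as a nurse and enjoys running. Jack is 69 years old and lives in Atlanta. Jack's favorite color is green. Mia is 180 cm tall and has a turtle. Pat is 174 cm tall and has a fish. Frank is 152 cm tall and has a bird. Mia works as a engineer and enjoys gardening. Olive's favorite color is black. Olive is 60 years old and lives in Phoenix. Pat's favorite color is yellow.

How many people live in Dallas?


Count in Dallas: 1

1


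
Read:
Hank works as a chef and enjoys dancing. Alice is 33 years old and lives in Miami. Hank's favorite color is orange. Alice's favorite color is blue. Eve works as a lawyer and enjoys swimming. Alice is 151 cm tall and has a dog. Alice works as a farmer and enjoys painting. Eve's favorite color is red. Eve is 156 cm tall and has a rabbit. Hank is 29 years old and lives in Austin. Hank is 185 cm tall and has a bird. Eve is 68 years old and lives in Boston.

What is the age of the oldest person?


Oldest: Eve at 68

68


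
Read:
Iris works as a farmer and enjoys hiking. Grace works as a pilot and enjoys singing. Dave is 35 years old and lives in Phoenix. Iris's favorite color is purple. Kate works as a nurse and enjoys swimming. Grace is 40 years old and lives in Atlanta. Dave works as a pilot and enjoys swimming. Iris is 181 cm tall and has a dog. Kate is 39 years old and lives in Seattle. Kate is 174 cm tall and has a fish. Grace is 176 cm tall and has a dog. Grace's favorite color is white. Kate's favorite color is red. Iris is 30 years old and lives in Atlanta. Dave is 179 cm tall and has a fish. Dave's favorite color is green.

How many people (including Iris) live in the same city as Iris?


Iris lives in Atlanta. Count = 2

2


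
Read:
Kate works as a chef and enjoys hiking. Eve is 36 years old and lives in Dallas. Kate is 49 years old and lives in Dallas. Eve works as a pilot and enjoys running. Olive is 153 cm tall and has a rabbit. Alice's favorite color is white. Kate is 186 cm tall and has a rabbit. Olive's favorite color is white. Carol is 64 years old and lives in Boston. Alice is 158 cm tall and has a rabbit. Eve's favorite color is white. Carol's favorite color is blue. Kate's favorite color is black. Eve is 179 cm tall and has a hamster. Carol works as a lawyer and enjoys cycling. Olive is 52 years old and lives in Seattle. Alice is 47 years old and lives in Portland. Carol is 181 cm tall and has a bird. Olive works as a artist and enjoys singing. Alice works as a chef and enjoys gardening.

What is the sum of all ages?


36+64+49+52+47 = 248

248


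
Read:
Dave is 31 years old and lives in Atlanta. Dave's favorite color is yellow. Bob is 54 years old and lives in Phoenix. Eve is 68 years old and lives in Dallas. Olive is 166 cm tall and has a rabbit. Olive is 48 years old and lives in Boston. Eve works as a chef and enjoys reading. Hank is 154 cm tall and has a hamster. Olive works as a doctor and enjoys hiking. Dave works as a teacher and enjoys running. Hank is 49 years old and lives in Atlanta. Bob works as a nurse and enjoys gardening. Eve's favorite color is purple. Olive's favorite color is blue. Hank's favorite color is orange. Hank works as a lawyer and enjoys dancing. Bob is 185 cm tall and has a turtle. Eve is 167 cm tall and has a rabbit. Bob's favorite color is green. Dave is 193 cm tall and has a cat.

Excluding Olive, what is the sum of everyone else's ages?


Sum (excluding Olive): 202

202


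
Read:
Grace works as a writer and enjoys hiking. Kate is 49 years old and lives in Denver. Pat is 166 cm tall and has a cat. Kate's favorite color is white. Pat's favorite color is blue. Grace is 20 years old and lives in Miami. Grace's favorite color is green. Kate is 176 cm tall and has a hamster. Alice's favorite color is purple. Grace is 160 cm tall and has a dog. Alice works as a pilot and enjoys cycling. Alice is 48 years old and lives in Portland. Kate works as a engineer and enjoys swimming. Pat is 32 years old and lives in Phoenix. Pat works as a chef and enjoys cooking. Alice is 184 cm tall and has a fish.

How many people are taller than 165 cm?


Taller than 165: 3

3


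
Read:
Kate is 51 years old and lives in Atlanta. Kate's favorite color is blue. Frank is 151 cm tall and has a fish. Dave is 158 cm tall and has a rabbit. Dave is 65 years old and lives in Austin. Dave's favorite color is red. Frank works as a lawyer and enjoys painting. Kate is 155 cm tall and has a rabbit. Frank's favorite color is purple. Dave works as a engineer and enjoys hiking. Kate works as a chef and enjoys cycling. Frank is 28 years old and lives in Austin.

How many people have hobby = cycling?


Count: 1

1


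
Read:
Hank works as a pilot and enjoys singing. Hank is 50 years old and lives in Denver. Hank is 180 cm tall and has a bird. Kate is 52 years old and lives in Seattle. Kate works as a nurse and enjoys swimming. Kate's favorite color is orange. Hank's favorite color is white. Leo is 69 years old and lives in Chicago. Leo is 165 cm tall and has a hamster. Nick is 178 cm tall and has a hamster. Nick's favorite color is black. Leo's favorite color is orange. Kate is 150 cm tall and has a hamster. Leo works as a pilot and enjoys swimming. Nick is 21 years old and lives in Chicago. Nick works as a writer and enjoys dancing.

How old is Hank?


Hank is 50 years old

50


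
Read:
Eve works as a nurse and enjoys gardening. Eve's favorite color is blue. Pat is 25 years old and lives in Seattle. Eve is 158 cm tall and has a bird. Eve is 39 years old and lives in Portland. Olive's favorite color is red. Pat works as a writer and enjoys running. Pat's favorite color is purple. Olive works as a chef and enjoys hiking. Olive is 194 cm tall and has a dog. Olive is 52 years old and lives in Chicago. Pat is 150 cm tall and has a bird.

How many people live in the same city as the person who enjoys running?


Person with hobby running is Pat, city Seattle. Count = 1

1


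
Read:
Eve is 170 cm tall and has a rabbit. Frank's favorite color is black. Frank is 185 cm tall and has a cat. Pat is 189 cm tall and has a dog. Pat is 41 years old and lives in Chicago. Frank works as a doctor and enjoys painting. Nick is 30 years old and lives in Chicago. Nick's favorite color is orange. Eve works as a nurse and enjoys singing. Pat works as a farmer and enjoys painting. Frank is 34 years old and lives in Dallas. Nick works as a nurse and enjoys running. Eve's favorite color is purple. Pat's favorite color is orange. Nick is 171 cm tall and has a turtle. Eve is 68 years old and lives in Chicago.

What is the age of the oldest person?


Oldest: Eve at 68

68


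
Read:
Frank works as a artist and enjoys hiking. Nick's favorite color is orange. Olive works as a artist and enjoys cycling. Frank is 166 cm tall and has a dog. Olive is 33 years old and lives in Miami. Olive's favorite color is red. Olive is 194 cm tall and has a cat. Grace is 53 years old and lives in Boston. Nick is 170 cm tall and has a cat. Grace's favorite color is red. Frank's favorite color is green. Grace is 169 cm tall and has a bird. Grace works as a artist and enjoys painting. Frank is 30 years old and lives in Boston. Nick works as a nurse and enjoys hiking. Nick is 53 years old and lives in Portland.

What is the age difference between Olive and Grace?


|33 - 53| = 20

20


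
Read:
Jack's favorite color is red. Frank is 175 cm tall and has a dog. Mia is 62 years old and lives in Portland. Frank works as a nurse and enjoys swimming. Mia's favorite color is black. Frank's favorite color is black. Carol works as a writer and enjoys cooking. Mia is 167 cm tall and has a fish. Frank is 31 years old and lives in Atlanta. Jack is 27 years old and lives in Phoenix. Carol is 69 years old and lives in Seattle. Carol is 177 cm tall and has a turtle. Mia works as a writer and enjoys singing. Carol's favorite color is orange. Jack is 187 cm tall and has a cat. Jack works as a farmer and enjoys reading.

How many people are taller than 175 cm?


Taller than 175: 2

2


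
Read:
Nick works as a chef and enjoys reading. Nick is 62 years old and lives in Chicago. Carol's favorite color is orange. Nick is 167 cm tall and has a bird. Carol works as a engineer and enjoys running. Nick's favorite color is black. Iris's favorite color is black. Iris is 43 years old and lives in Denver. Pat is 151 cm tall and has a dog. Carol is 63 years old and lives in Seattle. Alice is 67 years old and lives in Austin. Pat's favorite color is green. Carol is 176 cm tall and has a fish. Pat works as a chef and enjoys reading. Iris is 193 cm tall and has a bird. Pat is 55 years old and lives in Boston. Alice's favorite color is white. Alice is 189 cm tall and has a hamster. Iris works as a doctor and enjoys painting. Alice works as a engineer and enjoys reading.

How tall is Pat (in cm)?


Pat is 151 cm tall

151


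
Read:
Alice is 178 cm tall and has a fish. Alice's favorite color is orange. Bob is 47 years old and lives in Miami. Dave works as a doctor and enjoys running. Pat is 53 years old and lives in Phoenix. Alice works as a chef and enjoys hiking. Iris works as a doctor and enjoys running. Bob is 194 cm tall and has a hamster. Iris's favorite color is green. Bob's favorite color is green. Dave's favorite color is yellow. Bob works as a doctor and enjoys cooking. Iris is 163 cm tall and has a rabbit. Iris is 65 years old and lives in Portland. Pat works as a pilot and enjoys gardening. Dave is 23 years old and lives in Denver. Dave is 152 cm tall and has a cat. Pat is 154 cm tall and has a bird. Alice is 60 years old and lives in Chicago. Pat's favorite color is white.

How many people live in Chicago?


Count in Chicago: 1

1


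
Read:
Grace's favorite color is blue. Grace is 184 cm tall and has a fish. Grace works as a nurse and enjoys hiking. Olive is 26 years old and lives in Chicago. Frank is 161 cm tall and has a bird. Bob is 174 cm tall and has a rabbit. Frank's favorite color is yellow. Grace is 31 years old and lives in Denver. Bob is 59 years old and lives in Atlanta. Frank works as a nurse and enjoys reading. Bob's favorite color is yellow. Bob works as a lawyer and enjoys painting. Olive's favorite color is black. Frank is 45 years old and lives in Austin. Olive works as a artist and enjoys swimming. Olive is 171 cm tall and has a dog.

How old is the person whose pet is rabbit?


Person with pet=rabbit is Bob, age 59

59


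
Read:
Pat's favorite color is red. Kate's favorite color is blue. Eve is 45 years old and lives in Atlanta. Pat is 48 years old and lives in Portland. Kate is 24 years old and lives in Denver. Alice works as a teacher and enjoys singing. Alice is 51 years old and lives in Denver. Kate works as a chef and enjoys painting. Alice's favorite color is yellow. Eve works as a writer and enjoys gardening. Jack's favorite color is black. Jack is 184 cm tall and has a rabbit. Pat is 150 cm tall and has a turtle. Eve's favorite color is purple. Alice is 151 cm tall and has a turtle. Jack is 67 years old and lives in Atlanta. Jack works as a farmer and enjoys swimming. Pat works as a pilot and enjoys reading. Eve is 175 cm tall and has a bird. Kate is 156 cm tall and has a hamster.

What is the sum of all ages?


24+51+67+48+45 = 235

235


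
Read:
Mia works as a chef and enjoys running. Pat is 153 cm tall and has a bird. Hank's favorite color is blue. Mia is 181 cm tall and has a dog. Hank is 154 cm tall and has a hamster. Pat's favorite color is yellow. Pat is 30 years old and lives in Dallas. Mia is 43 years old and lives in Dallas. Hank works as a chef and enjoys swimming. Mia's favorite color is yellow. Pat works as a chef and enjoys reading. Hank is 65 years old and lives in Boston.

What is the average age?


Sum=138, n=3, avg=46

46


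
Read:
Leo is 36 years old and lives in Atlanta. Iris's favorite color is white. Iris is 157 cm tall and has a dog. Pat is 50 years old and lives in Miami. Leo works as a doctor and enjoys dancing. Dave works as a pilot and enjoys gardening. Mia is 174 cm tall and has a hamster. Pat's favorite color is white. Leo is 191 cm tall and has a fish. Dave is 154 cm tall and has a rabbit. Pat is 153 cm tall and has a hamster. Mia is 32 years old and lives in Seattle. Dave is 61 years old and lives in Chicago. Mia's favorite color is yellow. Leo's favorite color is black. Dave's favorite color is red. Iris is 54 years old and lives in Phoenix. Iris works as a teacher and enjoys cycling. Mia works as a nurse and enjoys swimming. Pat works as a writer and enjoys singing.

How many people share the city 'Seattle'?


Count: 1

1


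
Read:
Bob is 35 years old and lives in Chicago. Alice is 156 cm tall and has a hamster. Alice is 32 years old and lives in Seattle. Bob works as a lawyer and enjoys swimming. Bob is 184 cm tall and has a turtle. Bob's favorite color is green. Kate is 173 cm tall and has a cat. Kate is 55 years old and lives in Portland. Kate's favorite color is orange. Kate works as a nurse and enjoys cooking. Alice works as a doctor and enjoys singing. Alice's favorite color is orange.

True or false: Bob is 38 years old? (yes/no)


Bob is actually 35. no

no


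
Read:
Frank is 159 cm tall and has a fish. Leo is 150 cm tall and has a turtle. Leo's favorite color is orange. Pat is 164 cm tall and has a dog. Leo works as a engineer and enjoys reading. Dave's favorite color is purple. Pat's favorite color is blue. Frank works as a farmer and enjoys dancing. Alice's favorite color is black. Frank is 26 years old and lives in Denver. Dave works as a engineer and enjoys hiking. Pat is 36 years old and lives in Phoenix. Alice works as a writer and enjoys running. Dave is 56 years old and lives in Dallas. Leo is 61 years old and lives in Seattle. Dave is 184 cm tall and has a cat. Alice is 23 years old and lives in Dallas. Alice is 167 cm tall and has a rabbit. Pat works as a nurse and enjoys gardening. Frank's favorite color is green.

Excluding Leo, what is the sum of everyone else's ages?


Sum (excluding Leo): 141

141


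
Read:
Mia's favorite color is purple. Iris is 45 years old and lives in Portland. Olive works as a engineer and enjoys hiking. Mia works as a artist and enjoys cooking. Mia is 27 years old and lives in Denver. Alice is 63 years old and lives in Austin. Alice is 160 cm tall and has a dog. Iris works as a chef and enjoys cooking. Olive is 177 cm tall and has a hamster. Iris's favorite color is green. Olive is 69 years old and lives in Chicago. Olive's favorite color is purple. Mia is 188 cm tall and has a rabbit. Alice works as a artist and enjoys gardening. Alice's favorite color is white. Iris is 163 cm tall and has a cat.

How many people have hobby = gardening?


Count: 1

1


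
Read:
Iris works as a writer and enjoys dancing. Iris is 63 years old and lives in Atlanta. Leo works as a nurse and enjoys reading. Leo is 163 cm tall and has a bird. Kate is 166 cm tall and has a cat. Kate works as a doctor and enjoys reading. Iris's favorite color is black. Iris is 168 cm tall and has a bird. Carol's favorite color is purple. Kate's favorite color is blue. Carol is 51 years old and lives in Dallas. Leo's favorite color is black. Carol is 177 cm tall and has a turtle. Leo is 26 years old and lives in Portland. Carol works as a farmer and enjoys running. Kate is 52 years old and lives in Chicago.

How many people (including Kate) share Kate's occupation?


Kate is a doctor. Count = 1

1


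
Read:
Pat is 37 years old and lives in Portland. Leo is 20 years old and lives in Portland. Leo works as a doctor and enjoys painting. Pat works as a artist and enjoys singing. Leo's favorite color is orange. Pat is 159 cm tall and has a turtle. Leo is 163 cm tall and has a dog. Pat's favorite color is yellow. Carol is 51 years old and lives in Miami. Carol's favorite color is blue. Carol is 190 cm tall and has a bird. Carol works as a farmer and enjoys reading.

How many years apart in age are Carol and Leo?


51 vs 20, diff = 31

31


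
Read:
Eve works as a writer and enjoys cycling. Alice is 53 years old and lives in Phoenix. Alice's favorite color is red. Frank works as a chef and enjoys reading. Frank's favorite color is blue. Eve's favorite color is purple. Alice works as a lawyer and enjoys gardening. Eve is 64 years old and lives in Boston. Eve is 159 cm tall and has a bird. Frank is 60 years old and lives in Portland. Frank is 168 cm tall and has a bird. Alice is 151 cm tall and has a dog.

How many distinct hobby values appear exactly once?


Unique hobby values: 3

3


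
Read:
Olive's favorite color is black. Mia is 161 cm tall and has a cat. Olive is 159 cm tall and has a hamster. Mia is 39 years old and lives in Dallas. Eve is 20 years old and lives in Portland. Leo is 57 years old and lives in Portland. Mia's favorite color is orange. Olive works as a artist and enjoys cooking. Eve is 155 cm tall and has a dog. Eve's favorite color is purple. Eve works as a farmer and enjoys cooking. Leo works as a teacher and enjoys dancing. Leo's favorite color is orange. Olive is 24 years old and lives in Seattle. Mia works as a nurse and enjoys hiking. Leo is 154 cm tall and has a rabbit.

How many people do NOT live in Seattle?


Not in Seattle: 3

3


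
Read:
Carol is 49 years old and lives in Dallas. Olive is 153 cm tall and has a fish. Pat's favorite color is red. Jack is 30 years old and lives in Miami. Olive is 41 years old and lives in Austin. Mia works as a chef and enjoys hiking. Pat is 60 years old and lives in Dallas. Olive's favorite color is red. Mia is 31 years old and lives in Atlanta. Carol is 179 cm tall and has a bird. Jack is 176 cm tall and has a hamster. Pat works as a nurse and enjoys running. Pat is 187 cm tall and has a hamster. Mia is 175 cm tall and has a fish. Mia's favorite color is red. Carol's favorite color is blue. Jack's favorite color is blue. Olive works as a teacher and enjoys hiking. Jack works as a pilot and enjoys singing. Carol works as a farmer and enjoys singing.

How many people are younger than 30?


Filter: 0

0


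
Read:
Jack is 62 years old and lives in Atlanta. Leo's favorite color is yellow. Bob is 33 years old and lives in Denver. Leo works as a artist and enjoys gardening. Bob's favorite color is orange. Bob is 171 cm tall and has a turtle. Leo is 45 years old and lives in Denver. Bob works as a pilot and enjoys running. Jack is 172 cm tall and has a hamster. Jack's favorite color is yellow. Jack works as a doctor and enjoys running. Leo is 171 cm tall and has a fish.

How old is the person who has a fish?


Person with fish is Leo, age 45

45


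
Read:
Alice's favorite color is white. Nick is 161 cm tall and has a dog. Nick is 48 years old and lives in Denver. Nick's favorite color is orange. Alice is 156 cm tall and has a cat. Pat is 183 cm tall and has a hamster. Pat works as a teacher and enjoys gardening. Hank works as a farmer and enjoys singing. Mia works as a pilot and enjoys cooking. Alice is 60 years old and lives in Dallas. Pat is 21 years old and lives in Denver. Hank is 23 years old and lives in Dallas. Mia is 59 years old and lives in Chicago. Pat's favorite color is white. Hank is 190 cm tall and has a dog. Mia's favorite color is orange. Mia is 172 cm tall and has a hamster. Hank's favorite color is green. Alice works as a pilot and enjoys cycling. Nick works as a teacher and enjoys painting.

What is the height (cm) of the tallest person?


Tallest: Hank at 190 cm

190


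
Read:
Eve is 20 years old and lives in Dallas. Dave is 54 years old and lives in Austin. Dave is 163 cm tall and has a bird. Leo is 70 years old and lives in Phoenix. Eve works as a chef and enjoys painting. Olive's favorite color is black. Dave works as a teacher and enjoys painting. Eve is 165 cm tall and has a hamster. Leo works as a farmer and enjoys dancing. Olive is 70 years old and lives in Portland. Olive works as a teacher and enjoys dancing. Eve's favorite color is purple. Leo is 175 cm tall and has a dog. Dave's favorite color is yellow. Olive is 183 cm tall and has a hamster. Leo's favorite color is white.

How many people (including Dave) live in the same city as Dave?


Dave lives in Austin. Count = 1

1


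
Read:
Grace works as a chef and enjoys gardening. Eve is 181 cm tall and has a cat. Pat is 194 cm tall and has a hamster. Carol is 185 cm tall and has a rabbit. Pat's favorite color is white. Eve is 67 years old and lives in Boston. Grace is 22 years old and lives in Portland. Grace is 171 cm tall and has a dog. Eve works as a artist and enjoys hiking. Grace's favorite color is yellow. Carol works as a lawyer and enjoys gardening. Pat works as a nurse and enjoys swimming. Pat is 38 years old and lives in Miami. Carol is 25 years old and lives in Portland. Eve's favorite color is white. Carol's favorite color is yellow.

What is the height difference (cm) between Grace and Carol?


|171 - 185| = 14

14


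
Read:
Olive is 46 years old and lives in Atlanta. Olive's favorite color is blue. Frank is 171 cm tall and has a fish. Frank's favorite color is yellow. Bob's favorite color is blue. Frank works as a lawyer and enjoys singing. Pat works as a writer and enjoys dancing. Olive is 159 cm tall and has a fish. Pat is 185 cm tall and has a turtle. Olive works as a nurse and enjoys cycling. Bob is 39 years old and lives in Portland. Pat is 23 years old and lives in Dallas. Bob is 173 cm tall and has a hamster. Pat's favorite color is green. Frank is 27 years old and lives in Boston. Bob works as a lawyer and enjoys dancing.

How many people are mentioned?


People: Pat, Frank, Olive, Bob. Count = 4

4


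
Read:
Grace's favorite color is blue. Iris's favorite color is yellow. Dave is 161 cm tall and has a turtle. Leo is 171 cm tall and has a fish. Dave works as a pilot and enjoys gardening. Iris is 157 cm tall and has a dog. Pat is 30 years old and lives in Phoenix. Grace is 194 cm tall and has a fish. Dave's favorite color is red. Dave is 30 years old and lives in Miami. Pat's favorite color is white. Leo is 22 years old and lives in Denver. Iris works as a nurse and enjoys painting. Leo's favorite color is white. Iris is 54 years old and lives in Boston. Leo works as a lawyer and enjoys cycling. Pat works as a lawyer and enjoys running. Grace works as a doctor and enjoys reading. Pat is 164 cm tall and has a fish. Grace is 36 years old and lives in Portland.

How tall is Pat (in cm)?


Pat is 164 cm tall

164


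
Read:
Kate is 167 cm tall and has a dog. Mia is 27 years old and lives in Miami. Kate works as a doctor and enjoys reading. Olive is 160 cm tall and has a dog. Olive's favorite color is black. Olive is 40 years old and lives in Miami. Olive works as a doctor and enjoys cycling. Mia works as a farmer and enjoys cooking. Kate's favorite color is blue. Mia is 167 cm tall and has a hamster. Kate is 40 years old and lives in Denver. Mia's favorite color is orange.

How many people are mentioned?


People: Kate, Mia, Olive. Count = 3

3


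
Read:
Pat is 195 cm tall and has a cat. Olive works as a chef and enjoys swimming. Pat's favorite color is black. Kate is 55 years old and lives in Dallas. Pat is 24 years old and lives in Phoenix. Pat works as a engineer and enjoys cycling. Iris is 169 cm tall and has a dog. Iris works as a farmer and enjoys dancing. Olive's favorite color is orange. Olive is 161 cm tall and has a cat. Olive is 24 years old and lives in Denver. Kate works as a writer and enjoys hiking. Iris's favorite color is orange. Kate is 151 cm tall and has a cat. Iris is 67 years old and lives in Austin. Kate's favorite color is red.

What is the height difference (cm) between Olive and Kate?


|161 - 151| = 10

10


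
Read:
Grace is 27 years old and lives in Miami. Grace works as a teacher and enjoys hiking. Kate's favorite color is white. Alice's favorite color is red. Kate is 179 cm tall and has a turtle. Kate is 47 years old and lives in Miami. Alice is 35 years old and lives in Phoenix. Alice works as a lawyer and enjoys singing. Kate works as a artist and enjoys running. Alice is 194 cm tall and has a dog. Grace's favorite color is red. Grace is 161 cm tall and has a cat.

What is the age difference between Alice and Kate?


|35 - 47| = 12

12


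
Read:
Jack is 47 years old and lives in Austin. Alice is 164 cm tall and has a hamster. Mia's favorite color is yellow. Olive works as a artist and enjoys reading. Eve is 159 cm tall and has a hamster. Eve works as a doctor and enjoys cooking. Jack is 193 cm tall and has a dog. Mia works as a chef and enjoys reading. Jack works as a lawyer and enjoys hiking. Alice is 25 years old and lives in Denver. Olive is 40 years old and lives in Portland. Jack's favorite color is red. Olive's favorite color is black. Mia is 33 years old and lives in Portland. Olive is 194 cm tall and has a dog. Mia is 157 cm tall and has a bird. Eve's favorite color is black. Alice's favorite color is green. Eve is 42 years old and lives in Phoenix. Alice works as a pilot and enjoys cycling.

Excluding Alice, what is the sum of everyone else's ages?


Sum (excluding Alice): 162

162


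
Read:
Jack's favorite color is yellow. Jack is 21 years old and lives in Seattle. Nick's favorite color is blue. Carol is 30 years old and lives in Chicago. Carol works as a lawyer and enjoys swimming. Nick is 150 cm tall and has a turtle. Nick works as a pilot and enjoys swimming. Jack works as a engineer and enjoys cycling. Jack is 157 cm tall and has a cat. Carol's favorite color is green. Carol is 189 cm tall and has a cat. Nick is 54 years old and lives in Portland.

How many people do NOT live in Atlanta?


Not in Atlanta: 3

3
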